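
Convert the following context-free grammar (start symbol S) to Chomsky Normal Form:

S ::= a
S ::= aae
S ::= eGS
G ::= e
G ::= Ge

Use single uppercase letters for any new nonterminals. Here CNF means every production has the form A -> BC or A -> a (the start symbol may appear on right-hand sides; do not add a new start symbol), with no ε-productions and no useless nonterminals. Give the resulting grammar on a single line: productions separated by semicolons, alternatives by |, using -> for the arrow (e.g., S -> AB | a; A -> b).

No ε-productions.
No unit productions to eliminate.
TERM: introduce B -> a, A -> e and substitute in every rule of length ≥2.
BIN: S -> AGS becomes S -> AC, C -> GS; S -> BBA becomes S -> BD, D -> BA.

S -> a | AC | BD; A -> e; B -> a; C -> GS; D -> BA; G -> e | GA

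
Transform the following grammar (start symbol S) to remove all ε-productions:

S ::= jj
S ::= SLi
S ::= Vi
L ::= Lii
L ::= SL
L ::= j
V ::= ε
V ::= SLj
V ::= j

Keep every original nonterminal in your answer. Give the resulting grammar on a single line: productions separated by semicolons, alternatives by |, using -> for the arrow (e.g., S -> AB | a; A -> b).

Nullable set: {V}.
S -> Vi: V nullable, giving Vi | i.
Drop V -> ε.
Unchanged (no nullable symbols): S -> SLi; S -> jj; L -> Lii; L -> SL; L -> j; V -> SLj; V -> j.

S -> i | Vi | jj | SLi; L -> j | SL | Lii; V -> j | SLj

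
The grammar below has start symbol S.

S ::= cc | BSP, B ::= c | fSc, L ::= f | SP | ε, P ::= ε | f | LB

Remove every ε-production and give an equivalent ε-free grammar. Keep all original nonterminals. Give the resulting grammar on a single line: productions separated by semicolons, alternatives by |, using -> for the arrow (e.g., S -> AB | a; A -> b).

Nullable set: {L, P}.
S -> BSP: P nullable, giving BS | BSP.
Drop L -> ε.
L -> SP: P nullable, giving S | SP.
Drop P -> ε.
P -> LB: L nullable, giving B | LB.
Unchanged (no nullable symbols): S -> cc; B -> c; B -> fSc; L -> f; P -> f.

S -> BS | cc | BSP; B -> c | fSc; L -> S | f | SP; P -> B | f | LB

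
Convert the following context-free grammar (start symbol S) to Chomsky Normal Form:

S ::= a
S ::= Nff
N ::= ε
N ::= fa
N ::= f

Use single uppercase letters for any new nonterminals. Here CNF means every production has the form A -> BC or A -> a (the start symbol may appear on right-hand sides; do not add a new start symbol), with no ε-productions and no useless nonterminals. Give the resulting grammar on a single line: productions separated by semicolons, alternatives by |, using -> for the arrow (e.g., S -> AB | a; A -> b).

Nullable: {N}; after ε-elimination: S -> a | ff | Nff; N -> f | fa.
No unit productions to eliminate.
TERM: introduce B -> a, A -> f and substitute in every rule of length ≥2.
BIN: S -> NAA becomes S -> NC, C -> AA.

S -> a | AA | NC; A -> f; B -> a; C -> AA; N -> f | AB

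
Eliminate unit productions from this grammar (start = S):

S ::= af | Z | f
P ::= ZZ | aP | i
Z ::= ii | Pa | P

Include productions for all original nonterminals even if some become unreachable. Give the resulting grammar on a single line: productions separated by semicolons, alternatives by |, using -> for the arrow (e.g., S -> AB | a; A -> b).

Unit productions: S->Z, Z->P.
Unit pairs (A ⇒* B via units): (S,P), (S,Z), (Z,P).
S: inherits non-unit rules of {P, S, Z} → Pa | ZZ | aP | af | f | i | ii.
P: inherits non-unit rules of {P} → ZZ | aP | i.
Z: inherits non-unit rules of {P, Z} → Pa | ZZ | aP | i | ii.

S -> f | i | Pa | ZZ | aP | af | ii; P -> i | ZZ | aP; Z -> i | Pa | ZZ | aP | ii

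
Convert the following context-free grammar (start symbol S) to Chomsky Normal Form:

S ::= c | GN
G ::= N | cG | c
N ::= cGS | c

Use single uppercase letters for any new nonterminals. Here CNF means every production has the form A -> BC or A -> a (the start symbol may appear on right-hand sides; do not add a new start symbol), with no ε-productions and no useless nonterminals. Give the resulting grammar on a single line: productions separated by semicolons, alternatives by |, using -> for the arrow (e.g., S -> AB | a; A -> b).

No ε-productions.
After unit-elimination: S -> c | GN; G -> c | cG | cGS; N -> c | cGS.
TERM: introduce A -> c and substitute in every rule of length ≥2.
BIN: G -> AGS becomes G -> AB, B -> GS; N -> AGS becomes N -> AC, C -> GS.

S -> c | GN; A -> c; B -> GS; C -> GS; G -> c | AB | AG; N -> c | AC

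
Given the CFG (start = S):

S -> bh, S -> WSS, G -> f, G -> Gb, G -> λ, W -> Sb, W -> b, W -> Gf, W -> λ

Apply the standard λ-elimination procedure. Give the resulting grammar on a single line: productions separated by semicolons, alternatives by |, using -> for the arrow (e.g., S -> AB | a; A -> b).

S -> SS | bh | WSS; G -> b | f | Gb; W -> b | f | Gf | Sb

Nullable set: {G, W}.
S -> WSS: W nullable, giving SS | WSS.
Drop G -> λ.
G -> Gb: G nullable, giving Gb | b.
Drop W -> λ.
W -> Gf: G nullable, giving Gf | f.
Unchanged (no nullable symbols): S -> bh; G -> f; W -> Sb; W -> b.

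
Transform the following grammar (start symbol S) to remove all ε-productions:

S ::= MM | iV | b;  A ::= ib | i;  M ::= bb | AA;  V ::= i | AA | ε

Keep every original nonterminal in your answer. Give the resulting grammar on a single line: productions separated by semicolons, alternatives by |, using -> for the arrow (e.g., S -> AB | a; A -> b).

S -> b | i | MM | iV; A -> i | ib; M -> AA | bb; V -> i | AA

Nullable set: {V}.
S -> iV: V nullable, giving i | iV.
Drop V -> ε.
Unchanged (no nullable symbols): S -> MM; S -> b; A -> i; A -> ib; M -> AA; M -> bb; V -> AA; V -> i.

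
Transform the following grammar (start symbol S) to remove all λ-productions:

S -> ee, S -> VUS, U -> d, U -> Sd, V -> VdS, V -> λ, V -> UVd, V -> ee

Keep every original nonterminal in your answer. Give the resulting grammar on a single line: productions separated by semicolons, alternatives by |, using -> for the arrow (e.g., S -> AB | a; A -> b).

S -> US | ee | VUS; U -> d | Sd; V -> Ud | dS | ee | UVd | VdS

Nullable set: {V}.
S -> VUS: V nullable, giving US | VUS.
Drop V -> λ.
V -> UVd: V nullable, giving UVd | Ud.
V -> VdS: V nullable, giving VdS | dS.
Unchanged (no nullable symbols): S -> ee; U -> Sd; U -> d; V -> ee.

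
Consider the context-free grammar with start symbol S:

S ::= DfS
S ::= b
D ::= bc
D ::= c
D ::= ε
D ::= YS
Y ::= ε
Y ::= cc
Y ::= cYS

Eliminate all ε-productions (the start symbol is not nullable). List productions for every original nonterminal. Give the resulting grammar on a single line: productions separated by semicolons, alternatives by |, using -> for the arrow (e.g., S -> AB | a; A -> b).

Nullable set: {D, Y}.
S -> DfS: D nullable, giving DfS | fS.
Drop D -> ε.
D -> YS: Y nullable, giving S | YS.
Drop Y -> ε.
Y -> cYS: Y nullable, giving cS | cYS.
Unchanged (no nullable symbols): S -> b; D -> bc; D -> c; Y -> cc.

S -> b | fS | DfS; D -> S | c | YS | bc; Y -> cS | cc | cYS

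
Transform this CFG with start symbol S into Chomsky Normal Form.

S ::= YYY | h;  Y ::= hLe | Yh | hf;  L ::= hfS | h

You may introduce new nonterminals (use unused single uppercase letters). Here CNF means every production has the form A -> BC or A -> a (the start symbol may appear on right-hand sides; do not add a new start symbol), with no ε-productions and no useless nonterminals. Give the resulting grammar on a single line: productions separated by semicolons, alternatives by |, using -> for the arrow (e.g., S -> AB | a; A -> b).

No ε-productions.
No unit productions to eliminate.
TERM: introduce C -> e, B -> f, A -> h and substitute in every rule of length ≥2.
BIN: L -> ABS becomes L -> AD, D -> BS; S -> YYY becomes S -> YE, E -> YY; Y -> ALC becomes Y -> AF, F -> LC.

S -> h | YE; A -> h; B -> f; C -> e; D -> BS; E -> YY; F -> LC; L -> h | AD; Y -> AB | AF | YA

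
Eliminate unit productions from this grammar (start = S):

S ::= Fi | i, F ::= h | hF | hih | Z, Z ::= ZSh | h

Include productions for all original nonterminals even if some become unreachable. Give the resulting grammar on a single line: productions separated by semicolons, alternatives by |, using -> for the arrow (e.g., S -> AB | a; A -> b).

Unit productions: F->Z.
Unit pairs (A ⇒* B via units): (F,Z).
S: inherits non-unit rules of {S} → Fi | i.
F: inherits non-unit rules of {F, Z} → ZSh | h | hF | hih.
Z: inherits non-unit rules of {Z} → ZSh | h.

S -> i | Fi; F -> h | hF | ZSh | hih; Z -> h | ZSh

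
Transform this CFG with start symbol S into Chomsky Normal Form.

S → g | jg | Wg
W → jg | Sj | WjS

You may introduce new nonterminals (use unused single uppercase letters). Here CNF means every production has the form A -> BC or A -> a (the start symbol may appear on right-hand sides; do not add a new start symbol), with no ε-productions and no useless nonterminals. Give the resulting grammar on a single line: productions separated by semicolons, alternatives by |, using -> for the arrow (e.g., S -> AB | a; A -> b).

S -> g | BA | WA; A -> g; B -> j; C -> BS; W -> BA | SB | WC

No ε-productions.
No unit productions to eliminate.
TERM: introduce A -> g, B -> j and substitute in every rule of length ≥2.
BIN: W -> WBS becomes W -> WC, C -> BS.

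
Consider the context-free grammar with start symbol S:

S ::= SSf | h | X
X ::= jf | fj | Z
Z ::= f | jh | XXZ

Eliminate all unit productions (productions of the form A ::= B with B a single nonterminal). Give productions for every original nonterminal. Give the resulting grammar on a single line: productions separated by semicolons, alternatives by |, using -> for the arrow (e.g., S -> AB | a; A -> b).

S -> f | h | fj | jf | jh | SSf | XXZ; X -> f | fj | jf | jh | XXZ; Z -> f | jh | XXZ

Unit productions: S->X, X->Z.
Unit pairs (A ⇒* B via units): (S,X), (S,Z), (X,Z).
S: inherits non-unit rules of {S, X, Z} → SSf | XXZ | f | fj | h | jf | jh.
X: inherits non-unit rules of {X, Z} → XXZ | f | fj | jf | jh.
Z: inherits non-unit rules of {Z} → XXZ | f | jh.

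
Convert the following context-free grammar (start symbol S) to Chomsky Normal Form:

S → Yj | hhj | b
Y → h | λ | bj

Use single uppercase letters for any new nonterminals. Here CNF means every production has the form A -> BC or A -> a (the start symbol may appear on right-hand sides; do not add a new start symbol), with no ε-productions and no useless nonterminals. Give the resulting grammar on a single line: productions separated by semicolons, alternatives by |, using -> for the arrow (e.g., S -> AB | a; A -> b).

S -> b | j | BD | YA; A -> j; B -> h; C -> b; D -> BA; Y -> h | CA

Nullable: {Y}; after ε-elimination: S -> b | j | Yj | hhj; Y -> h | bj.
No unit productions to eliminate.
TERM: introduce C -> b, B -> h, A -> j and substitute in every rule of length ≥2.
BIN: S -> BBA becomes S -> BD, D -> BA.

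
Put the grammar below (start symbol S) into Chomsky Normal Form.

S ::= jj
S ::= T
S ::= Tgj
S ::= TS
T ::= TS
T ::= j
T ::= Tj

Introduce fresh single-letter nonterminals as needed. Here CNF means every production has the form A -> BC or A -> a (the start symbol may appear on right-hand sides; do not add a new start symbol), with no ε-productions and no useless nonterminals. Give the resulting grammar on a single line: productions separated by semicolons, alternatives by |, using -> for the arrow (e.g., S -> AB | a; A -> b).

No ε-productions.
After unit-elimination: S -> j | TS | Tj | jj | Tgj; T -> j | TS | Tj.
TERM: introduce A -> g, B -> j and substitute in every rule of length ≥2.
BIN: S -> TAB becomes S -> TC, C -> AB.

S -> j | BB | TB | TC | TS; A -> g; B -> j; C -> AB; T -> j | TB | TS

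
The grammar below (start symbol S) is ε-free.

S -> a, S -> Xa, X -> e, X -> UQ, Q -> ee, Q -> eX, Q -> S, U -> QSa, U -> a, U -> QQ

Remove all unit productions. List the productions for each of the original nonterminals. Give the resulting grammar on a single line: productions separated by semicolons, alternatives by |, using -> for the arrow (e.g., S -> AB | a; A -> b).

S -> a | Xa; Q -> a | Xa | eX | ee; U -> a | QQ | QSa; X -> e | UQ

Unit productions: Q->S.
Unit pairs (A ⇒* B via units): (Q,S).
S: inherits non-unit rules of {S} → Xa | a.
Q: inherits non-unit rules of {Q, S} → Xa | a | eX | ee.
U: inherits non-unit rules of {U} → QQ | QSa | a.
X: inherits non-unit rules of {X} → UQ | e.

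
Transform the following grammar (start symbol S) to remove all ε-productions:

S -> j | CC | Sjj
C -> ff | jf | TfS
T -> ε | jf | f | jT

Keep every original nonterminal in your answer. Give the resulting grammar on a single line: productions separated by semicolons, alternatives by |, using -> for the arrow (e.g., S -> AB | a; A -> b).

S -> j | CC | Sjj; C -> fS | ff | jf | TfS; T -> f | j | jT | jf

Nullable set: {T}.
C -> TfS: T nullable, giving TfS | fS.
Drop T -> ε.
T -> jT: T nullable, giving j | jT.
Unchanged (no nullable symbols): S -> CC; S -> Sjj; S -> j; C -> ff; C -> jf; T -> f; T -> jf.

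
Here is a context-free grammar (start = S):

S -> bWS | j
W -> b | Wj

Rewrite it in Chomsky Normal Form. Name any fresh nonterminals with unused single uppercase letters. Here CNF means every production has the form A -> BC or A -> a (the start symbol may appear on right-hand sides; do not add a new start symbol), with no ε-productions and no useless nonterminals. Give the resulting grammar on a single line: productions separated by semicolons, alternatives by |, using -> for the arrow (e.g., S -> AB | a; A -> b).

S -> j | AC; A -> b; B -> j; C -> WS; W -> b | WB

No ε-productions.
No unit productions to eliminate.
TERM: introduce A -> b, B -> j and substitute in every rule of length ≥2.
BIN: S -> AWS becomes S -> AC, C -> WS.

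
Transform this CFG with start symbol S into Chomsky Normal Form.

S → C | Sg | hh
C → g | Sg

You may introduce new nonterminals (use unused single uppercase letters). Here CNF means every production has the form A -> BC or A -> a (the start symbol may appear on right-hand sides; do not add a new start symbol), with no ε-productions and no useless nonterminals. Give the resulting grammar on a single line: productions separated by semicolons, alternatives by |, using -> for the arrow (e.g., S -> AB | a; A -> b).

S -> g | BB | SA; A -> g; B -> h

No ε-productions.
After unit-elimination: S -> g | Sg | hh; C -> g | Sg.
TERM: introduce A -> g, B -> h and substitute in every rule of length ≥2.
Drop unreachable/unproductive: C.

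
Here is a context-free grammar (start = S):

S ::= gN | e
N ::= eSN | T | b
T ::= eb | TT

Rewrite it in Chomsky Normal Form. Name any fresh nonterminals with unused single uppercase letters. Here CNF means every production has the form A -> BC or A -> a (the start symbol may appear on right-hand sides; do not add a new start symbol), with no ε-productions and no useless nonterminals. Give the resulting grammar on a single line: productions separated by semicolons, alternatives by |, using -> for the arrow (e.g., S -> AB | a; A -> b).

S -> e | CN; A -> e; B -> b; C -> g; D -> SN; N -> b | AB | AD | TT; T -> AB | TT

No ε-productions.
After unit-elimination: S -> e | gN; N -> b | TT | eb | eSN; T -> TT | eb.
TERM: introduce B -> b, A -> e, C -> g and substitute in every rule of length ≥2.
BIN: N -> ASN becomes N -> AD, D -> SN.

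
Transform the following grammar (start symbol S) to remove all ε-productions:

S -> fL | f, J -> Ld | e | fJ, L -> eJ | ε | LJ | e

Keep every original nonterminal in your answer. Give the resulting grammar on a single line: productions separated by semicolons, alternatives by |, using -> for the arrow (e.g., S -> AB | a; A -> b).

S -> f | fL; J -> d | e | Ld | fJ; L -> J | e | LJ | eJ

Nullable set: {L}.
S -> fL: L nullable, giving f | fL.
J -> Ld: L nullable, giving Ld | d.
Drop L -> ε.
L -> LJ: L nullable, giving J | LJ.
Unchanged (no nullable symbols): S -> f; J -> e; J -> fJ; L -> e; L -> eJ.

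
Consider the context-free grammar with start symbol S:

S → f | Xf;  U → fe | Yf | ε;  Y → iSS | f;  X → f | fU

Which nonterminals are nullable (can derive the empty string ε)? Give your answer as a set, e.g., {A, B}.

Directly nullable (have an ε-rule): {U}.
Not nullable: S, X, Y — each has a terminal in every rule's right-hand side or depends on a non-nullable symbol.

{U}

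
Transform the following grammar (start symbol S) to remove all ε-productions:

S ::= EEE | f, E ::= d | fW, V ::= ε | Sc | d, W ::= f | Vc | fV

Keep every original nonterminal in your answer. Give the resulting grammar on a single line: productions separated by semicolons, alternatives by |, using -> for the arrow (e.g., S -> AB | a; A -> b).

S -> f | EEE; E -> d | fW; V -> d | Sc; W -> c | f | Vc | fV

Nullable set: {V}.
Drop V -> ε.
W -> Vc: V nullable, giving Vc | c.
W -> fV: V nullable, giving f | fV.
Unchanged (no nullable symbols): S -> EEE; S -> f; E -> d; E -> fW; V -> Sc; V -> d; W -> f.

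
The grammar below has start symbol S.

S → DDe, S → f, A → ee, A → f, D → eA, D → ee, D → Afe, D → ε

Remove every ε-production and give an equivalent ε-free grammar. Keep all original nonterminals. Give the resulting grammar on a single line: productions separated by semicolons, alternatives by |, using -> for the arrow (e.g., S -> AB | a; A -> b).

Nullable set: {D}.
S -> DDe: D, D nullable, giving DDe | De | e.
Drop D -> ε.
Unchanged (no nullable symbols): S -> f; A -> ee; A -> f; D -> Afe; D -> eA; D -> ee.

S -> e | f | De | DDe; A -> f | ee; D -> eA | ee | Afe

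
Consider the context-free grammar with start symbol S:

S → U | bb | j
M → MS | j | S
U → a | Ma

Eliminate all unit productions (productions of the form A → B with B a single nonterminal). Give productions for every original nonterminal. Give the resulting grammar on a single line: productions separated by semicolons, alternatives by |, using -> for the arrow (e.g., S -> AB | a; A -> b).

Unit productions: M->S, S->U.
Unit pairs (A ⇒* B via units): (M,S), (M,U), (S,U).
S: inherits non-unit rules of {S, U} → Ma | a | bb | j.
M: inherits non-unit rules of {M, S, U} → MS | Ma | a | bb | j.
U: inherits non-unit rules of {U} → Ma | a.

S -> a | j | Ma | bb; M -> a | j | MS | Ma | bb; U -> a | Ma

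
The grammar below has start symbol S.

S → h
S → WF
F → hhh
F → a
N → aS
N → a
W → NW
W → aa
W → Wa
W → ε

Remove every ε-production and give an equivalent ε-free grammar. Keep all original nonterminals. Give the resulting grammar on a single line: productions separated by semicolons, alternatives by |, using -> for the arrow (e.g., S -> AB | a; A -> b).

S -> F | h | WF; F -> a | hhh; N -> a | aS; W -> N | a | NW | Wa | aa

Nullable set: {W}.
S -> WF: W nullable, giving F | WF.
Drop W -> ε.
W -> NW: W nullable, giving N | NW.
W -> Wa: W nullable, giving Wa | a.
Unchanged (no nullable symbols): S -> h; F -> a; F -> hhh; N -> a; N -> aS; W -> aa.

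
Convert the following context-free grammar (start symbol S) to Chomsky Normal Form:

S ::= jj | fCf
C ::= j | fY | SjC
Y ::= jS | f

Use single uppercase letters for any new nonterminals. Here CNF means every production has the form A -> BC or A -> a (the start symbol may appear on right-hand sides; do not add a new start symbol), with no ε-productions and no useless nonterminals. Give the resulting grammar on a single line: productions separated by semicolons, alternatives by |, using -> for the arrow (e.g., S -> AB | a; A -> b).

No ε-productions.
No unit productions to eliminate.
TERM: introduce B -> f, A -> j and substitute in every rule of length ≥2.
BIN: C -> SAC becomes C -> SD, D -> AC; S -> BCB becomes S -> BE, E -> CB.

S -> AA | BE; A -> j; B -> f; C -> j | BY | SD; D -> AC; E -> CB; Y -> f | AS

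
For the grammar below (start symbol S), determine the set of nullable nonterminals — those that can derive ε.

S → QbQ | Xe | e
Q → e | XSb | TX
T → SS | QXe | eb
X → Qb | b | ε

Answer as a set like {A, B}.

{X}

Directly nullable (have an ε-rule): {X}.
Not nullable: Q, S, T — each has a terminal in every rule's right-hand side or depends on a non-nullable symbol.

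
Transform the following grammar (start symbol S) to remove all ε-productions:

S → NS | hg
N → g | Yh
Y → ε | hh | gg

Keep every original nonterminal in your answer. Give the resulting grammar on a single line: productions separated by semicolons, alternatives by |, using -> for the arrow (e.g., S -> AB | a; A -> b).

Nullable set: {Y}.
N -> Yh: Y nullable, giving Yh | h.
Drop Y -> ε.
Unchanged (no nullable symbols): S -> NS; S -> hg; N -> g; Y -> gg; Y -> hh.

S -> NS | hg; N -> g | h | Yh; Y -> gg | hh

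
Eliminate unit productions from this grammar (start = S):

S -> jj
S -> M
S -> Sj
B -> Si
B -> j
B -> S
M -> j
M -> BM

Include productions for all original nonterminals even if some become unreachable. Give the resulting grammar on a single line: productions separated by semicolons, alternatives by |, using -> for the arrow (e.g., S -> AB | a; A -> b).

S -> j | BM | Sj | jj; B -> j | BM | Si | Sj | jj; M -> j | BM

Unit productions: B->S, S->M.
Unit pairs (A ⇒* B via units): (B,M), (B,S), (S,M).
S: inherits non-unit rules of {M, S} → BM | Sj | j | jj.
B: inherits non-unit rules of {B, M, S} → BM | Si | Sj | j | jj.
M: inherits non-unit rules of {M} → BM | j.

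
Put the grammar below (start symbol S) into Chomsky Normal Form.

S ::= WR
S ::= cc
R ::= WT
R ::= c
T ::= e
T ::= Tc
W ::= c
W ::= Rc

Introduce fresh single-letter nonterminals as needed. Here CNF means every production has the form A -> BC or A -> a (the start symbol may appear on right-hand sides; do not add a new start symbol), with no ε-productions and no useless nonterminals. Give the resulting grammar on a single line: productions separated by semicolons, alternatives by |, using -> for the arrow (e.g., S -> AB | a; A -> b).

No ε-productions.
No unit productions to eliminate.
TERM: introduce A -> c and substitute in every rule of length ≥2.

S -> AA | WR; A -> c; R -> c | WT; T -> e | TA; W -> c | RA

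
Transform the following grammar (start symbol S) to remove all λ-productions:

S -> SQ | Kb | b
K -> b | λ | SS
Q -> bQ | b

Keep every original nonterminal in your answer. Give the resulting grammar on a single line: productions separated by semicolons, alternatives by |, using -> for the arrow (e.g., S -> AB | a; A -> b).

S -> b | Kb | SQ; K -> b | SS; Q -> b | bQ

Nullable set: {K}.
S -> Kb: K nullable, giving Kb | b.
Drop K -> λ.
Unchanged (no nullable symbols): S -> SQ; S -> b; K -> SS; K -> b; Q -> b; Q -> bQ.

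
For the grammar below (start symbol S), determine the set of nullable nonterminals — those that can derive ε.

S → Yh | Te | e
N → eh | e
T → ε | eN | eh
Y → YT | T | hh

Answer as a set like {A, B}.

{T, Y}

Directly nullable (have an ε-rule): {T}.
Y is nullable via Y -> T (every symbol on the right is already known nullable).
Not nullable: N, S — each has a terminal in every rule's right-hand side or depends on a non-nullable symbol.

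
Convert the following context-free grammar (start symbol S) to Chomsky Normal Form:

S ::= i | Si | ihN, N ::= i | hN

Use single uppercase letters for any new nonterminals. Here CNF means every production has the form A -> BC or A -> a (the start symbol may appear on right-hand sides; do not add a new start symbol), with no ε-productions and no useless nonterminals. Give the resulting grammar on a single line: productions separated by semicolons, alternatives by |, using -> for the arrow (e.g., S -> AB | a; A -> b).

S -> i | BC | SB; A -> h; B -> i; C -> AN; N -> i | AN

No ε-productions.
No unit productions to eliminate.
TERM: introduce A -> h, B -> i and substitute in every rule of length ≥2.
BIN: S -> BAN becomes S -> BC, C -> AN.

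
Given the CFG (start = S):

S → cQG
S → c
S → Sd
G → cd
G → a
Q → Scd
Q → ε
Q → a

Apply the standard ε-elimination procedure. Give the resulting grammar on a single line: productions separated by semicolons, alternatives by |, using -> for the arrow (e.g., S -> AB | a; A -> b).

S -> c | Sd | cG | cQG; G -> a | cd; Q -> a | Scd

Nullable set: {Q}.
S -> cQG: Q nullable, giving cG | cQG.
Drop Q -> ε.
Unchanged (no nullable symbols): S -> Sd; S -> c; G -> a; G -> cd; Q -> Scd; Q -> a.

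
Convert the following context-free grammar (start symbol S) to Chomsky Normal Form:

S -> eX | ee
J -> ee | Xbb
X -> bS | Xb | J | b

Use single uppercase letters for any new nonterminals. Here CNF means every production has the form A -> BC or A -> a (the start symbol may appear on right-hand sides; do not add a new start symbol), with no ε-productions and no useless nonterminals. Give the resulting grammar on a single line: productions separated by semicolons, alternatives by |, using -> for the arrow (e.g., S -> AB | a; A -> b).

S -> BB | BX; A -> b; B -> e; D -> AA; X -> b | AS | BB | XA | XD

No ε-productions.
After unit-elimination: S -> eX | ee; J -> ee | Xbb; X -> b | Xb | bS | ee | Xbb.
TERM: introduce A -> b, B -> e and substitute in every rule of length ≥2.
BIN: J -> XAA becomes J -> XC, C -> AA; X -> XAA becomes X -> XD, D -> AA.
Drop unreachable/unproductive: J.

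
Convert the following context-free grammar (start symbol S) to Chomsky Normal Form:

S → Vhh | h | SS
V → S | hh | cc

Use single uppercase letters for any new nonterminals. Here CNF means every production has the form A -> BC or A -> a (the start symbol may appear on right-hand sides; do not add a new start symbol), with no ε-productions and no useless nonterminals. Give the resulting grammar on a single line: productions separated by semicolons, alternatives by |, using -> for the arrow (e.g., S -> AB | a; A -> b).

S -> h | SS | VC; A -> h; B -> c; C -> AA; D -> AA; V -> h | AA | BB | SS | VD

No ε-productions.
After unit-elimination: S -> h | SS | Vhh; V -> h | SS | cc | hh | Vhh.
TERM: introduce B -> c, A -> h and substitute in every rule of length ≥2.
BIN: S -> VAA becomes S -> VC, C -> AA; V -> VAA becomes V -> VD, D -> AA.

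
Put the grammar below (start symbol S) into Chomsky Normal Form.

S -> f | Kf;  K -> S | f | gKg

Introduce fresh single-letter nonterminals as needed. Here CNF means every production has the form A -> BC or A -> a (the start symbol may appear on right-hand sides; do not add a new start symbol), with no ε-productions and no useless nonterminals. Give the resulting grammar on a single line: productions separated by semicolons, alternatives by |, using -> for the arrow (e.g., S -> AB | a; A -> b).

S -> f | KA; A -> f; B -> g; C -> KB; K -> f | BC | KA

No ε-productions.
After unit-elimination: S -> f | Kf; K -> f | Kf | gKg.
TERM: introduce A -> f, B -> g and substitute in every rule of length ≥2.
BIN: K -> BKB becomes K -> BC, C -> KB.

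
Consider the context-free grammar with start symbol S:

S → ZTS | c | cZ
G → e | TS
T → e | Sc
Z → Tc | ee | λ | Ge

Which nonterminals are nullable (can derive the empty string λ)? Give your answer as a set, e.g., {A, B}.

{Z}

Directly nullable (have an ε-rule): {Z}.
Not nullable: G, S, T — each has a terminal in every rule's right-hand side or depends on a non-nullable symbol.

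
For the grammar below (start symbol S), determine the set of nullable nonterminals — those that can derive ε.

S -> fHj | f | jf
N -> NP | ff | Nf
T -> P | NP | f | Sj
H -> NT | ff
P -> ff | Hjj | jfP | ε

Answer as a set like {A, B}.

Directly nullable (have an ε-rule): {P}.
T is nullable via T -> P (every symbol on the right is already known nullable).
Not nullable: H, N, S — each has a terminal in every rule's right-hand side or depends on a non-nullable symbol.

{P, T}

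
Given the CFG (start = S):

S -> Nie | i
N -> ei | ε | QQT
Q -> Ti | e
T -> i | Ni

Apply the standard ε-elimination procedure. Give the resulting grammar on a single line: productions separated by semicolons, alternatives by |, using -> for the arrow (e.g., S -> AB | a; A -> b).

S -> i | ie | Nie; N -> ei | QQT; Q -> e | Ti; T -> i | Ni

Nullable set: {N}.
S -> Nie: N nullable, giving Nie | ie.
Drop N -> ε.
T -> Ni: N nullable, giving Ni | i.
Unchanged (no nullable symbols): S -> i; N -> QQT; N -> ei; Q -> Ti; Q -> e; T -> i.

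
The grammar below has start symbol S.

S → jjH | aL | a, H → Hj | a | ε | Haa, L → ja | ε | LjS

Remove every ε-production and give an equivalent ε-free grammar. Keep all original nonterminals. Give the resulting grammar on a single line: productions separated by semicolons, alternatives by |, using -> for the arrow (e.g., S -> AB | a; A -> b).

S -> a | aL | jj | jjH; H -> a | j | Hj | aa | Haa; L -> jS | ja | LjS

Nullable set: {H, L}.
S -> aL: L nullable, giving a | aL.
S -> jjH: H nullable, giving jj | jjH.
Drop H -> ε.
H -> Haa: H nullable, giving Haa | aa.
H -> Hj: H nullable, giving Hj | j.
Drop L -> ε.
L -> LjS: L nullable, giving LjS | jS.
Unchanged (no nullable symbols): S -> a; H -> a; L -> ja.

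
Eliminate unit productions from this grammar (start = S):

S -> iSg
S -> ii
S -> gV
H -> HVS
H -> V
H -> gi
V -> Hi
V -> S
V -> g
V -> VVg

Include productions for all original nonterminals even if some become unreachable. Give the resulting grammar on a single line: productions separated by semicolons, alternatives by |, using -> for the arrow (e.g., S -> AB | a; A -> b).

S -> gV | ii | iSg; H -> g | Hi | gV | gi | ii | HVS | VVg | iSg; V -> g | Hi | gV | ii | VVg | iSg

Unit productions: H->V, V->S.
Unit pairs (A ⇒* B via units): (H,S), (H,V), (V,S).
S: inherits non-unit rules of {S} → gV | iSg | ii.
H: inherits non-unit rules of {H, S, V} → HVS | Hi | VVg | g | gV | gi | iSg | ii.
V: inherits non-unit rules of {S, V} → Hi | VVg | g | gV | iSg | ii.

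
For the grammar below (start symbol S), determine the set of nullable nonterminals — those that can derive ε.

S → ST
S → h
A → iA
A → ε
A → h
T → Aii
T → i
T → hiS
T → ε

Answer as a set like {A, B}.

{A, T}

Directly nullable (have an ε-rule): {A, T}.
Not nullable: S — each has a terminal in every rule's right-hand side or depends on a non-nullable symbol.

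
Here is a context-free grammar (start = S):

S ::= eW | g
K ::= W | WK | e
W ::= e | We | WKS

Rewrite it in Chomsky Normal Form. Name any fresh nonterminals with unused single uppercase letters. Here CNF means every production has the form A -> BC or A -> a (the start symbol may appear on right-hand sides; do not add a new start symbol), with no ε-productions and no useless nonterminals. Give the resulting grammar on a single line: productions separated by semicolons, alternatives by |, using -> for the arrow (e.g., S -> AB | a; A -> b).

S -> g | AW; A -> e; B -> KS; C -> KS; K -> e | WA | WB | WK; W -> e | WA | WC

No ε-productions.
After unit-elimination: S -> g | eW; K -> e | WK | We | WKS; W -> e | We | WKS.
TERM: introduce A -> e and substitute in every rule of length ≥2.
BIN: K -> WKS becomes K -> WB, B -> KS; W -> WKS becomes W -> WC, C -> KS.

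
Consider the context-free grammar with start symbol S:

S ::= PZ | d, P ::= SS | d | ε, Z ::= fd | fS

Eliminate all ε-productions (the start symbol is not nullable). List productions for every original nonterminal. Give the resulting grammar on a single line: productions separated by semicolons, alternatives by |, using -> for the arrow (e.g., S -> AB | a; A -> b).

Nullable set: {P}.
S -> PZ: P nullable, giving PZ | Z.
Drop P -> ε.
Unchanged (no nullable symbols): S -> d; P -> SS; P -> d; Z -> fS; Z -> fd.

S -> Z | d | PZ; P -> d | SS; Z -> fS | fd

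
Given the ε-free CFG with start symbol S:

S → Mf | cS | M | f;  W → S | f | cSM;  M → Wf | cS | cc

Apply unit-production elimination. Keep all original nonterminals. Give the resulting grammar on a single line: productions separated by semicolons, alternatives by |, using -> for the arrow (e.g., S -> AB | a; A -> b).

S -> f | Mf | Wf | cS | cc; M -> Wf | cS | cc; W -> f | Mf | Wf | cS | cc | cSM

Unit productions: S->M, W->S.
Unit pairs (A ⇒* B via units): (S,M), (W,M), (W,S).
S: inherits non-unit rules of {M, S} → Mf | Wf | cS | cc | f.
M: inherits non-unit rules of {M} → Wf | cS | cc.
W: inherits non-unit rules of {M, S, W} → Mf | Wf | cS | cSM | cc | f.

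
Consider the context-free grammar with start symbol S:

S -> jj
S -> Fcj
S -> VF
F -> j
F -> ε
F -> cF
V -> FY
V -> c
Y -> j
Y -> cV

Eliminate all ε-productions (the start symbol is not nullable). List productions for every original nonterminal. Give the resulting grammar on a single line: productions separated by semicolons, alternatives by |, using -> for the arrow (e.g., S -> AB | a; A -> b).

S -> V | VF | cj | jj | Fcj; F -> c | j | cF; V -> Y | c | FY; Y -> j | cV

Nullable set: {F}.
S -> Fcj: F nullable, giving Fcj | cj.
S -> VF: F nullable, giving V | VF.
Drop F -> ε.
F -> cF: F nullable, giving c | cF.
V -> FY: F nullable, giving FY | Y.
Unchanged (no nullable symbols): S -> jj; F -> j; V -> c; Y -> cV; Y -> j.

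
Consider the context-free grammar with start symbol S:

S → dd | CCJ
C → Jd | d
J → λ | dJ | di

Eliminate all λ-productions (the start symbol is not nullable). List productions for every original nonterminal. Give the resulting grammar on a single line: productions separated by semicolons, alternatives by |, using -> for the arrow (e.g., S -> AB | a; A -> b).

S -> CC | dd | CCJ; C -> d | Jd; J -> d | dJ | di

Nullable set: {J}.
S -> CCJ: J nullable, giving CC | CCJ.
C -> Jd: J nullable, giving Jd | d.
Drop J -> λ.
J -> dJ: J nullable, giving d | dJ.
Unchanged (no nullable symbols): S -> dd; C -> d; J -> di.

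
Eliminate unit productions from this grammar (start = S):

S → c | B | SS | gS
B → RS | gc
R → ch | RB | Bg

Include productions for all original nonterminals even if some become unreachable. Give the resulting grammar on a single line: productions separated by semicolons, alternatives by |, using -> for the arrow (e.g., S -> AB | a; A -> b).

Unit productions: S->B.
Unit pairs (A ⇒* B via units): (S,B).
S: inherits non-unit rules of {B, S} → RS | SS | c | gS | gc.
B: inherits non-unit rules of {B} → RS | gc.
R: inherits non-unit rules of {R} → Bg | RB | ch.

S -> c | RS | SS | gS | gc; B -> RS | gc; R -> Bg | RB | ch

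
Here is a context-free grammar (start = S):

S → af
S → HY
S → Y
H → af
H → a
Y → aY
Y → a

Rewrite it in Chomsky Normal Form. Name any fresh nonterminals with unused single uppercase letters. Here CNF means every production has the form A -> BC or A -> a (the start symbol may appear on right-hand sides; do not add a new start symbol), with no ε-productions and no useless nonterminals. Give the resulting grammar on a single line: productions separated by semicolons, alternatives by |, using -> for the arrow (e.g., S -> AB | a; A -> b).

S -> a | AB | AY | HY; A -> a; B -> f; H -> a | AB; Y -> a | AY

No ε-productions.
After unit-elimination: S -> a | HY | aY | af; H -> a | af; Y -> a | aY.
TERM: introduce A -> a, B -> f and substitute in every rule of length ≥2.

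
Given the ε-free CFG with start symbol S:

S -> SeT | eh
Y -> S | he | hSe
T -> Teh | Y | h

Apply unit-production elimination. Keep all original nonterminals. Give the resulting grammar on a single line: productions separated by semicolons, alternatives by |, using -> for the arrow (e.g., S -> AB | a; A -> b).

S -> eh | SeT; T -> h | eh | he | SeT | Teh | hSe; Y -> eh | he | SeT | hSe

Unit productions: T->Y, Y->S.
Unit pairs (A ⇒* B via units): (T,S), (T,Y), (Y,S).
S: inherits non-unit rules of {S} → SeT | eh.
T: inherits non-unit rules of {S, T, Y} → SeT | Teh | eh | h | hSe | he.
Y: inherits non-unit rules of {S, Y} → SeT | eh | hSe | he.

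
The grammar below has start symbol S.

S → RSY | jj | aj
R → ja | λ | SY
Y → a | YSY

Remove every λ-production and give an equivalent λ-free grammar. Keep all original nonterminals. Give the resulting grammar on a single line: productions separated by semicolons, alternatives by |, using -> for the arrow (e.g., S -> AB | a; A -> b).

S -> SY | aj | jj | RSY; R -> SY | ja; Y -> a | YSY

Nullable set: {R}.
S -> RSY: R nullable, giving RSY | SY.
Drop R -> λ.
Unchanged (no nullable symbols): S -> aj; S -> jj; R -> SY; R -> ja; Y -> YSY; Y -> a.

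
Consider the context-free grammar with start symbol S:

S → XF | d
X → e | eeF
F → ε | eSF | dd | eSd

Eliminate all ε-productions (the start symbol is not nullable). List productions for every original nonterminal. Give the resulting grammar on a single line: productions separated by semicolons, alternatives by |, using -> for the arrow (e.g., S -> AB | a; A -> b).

S -> X | d | XF; F -> dd | eS | eSF | eSd; X -> e | ee | eeF

Nullable set: {F}.
S -> XF: F nullable, giving X | XF.
Drop F -> ε.
F -> eSF: F nullable, giving eS | eSF.
X -> eeF: F nullable, giving ee | eeF.
Unchanged (no nullable symbols): S -> d; F -> dd; F -> eSd; X -> e.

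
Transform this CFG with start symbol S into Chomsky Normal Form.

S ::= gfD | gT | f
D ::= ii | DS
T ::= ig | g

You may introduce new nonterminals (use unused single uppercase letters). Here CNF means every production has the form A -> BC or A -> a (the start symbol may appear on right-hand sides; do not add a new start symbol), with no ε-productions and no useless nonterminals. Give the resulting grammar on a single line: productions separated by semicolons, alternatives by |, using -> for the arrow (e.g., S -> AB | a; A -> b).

S -> f | BE | BT; A -> i; B -> g; C -> f; D -> AA | DS; E -> CD; T -> g | AB

No ε-productions.
No unit productions to eliminate.
TERM: introduce C -> f, B -> g, A -> i and substitute in every rule of length ≥2.
BIN: S -> BCD becomes S -> BE, E -> CD.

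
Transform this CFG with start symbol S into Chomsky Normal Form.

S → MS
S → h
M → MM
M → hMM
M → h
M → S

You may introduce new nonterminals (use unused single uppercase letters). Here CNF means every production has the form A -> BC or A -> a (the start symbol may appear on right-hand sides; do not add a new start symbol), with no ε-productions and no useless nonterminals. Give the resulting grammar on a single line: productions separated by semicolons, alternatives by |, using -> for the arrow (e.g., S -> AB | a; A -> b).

No ε-productions.
After unit-elimination: S -> h | MS; M -> h | MM | MS | hMM.
TERM: introduce A -> h and substitute in every rule of length ≥2.
BIN: M -> AMM becomes M -> AB, B -> MM.

S -> h | MS; A -> h; B -> MM; M -> h | AB | MM | MS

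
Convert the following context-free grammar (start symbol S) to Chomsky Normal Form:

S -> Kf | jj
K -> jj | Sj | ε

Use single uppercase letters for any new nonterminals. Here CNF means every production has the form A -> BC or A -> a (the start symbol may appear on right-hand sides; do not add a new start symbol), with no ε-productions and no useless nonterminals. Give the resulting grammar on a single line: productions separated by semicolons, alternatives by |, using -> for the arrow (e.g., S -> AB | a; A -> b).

S -> f | AA | KB; A -> j; B -> f; K -> AA | SA

Nullable: {K}; after ε-elimination: S -> f | Kf | jj; K -> Sj | jj.
No unit productions to eliminate.
TERM: introduce B -> f, A -> j and substitute in every rule of length ≥2.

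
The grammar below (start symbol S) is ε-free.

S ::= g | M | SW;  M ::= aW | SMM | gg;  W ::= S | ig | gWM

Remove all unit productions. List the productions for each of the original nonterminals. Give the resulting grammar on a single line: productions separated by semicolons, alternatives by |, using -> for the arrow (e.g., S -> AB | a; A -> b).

Unit productions: S->M, W->S.
Unit pairs (A ⇒* B via units): (S,M), (W,M), (W,S).
S: inherits non-unit rules of {M, S} → SMM | SW | aW | g | gg.
M: inherits non-unit rules of {M} → SMM | aW | gg.
W: inherits non-unit rules of {M, S, W} → SMM | SW | aW | g | gWM | gg | ig.

S -> g | SW | aW | gg | SMM; M -> aW | gg | SMM; W -> g | SW | aW | gg | ig | SMM | gWM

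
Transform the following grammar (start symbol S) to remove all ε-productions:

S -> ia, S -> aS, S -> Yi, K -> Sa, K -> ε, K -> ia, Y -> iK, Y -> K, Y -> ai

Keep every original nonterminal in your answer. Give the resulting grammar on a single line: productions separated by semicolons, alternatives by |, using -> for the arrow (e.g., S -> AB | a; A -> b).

S -> i | Yi | aS | ia; K -> Sa | ia; Y -> K | i | ai | iK

Nullable set: {K, Y}.
S -> Yi: Y nullable, giving Yi | i.
Drop K -> ε.
Y -> K: K nullable, giving K.
Y -> iK: K nullable, giving i | iK.
Unchanged (no nullable symbols): S -> aS; S -> ia; K -> Sa; K -> ia; Y -> ai.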